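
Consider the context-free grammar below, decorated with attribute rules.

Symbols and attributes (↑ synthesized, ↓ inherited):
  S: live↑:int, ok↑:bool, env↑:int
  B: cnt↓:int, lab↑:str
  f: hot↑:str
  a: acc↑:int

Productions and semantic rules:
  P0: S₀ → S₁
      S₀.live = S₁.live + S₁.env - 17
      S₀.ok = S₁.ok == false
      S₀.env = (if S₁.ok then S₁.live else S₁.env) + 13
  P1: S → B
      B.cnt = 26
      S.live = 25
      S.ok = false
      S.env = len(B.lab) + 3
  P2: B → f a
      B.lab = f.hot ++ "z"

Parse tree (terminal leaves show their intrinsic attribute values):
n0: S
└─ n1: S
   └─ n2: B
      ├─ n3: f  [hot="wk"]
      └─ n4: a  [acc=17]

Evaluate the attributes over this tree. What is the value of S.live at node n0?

14

1. n2.cnt = 26  [26]
2. n3.hot = "wk"  [terminal]
3. n4.acc = 17  [terminal]
4. n2.lab = "wkz"  [f.hot ++ "z"]
5. n1.live = 25  [25]
6. n1.ok = false  [false]
7. n1.env = 6  [len(B.lab) + 3]
8. n0.live = 14  [S₁.live + S₁.env - 17]
9. n0.ok = true  [S₁.ok == false]
10. n0.env = 19  [(if S₁.ok then S₁.live else S₁.env) + 13]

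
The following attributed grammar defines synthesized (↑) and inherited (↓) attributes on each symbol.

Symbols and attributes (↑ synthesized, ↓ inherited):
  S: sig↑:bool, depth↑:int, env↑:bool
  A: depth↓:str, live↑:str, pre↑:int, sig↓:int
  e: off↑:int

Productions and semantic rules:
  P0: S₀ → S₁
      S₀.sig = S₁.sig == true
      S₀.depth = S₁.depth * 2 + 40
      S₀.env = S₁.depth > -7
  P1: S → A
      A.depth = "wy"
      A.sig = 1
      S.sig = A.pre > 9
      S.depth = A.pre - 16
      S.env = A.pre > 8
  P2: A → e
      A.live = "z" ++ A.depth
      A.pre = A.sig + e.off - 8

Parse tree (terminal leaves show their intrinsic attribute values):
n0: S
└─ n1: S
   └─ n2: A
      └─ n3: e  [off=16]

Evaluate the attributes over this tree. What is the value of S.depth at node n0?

26

1. n2.depth = "wy"  ["wy"]
2. n2.sig = 1  [1]
3. n3.off = 16  [terminal]
4. n2.live = "zwy"  ["z" ++ A.depth]
5. n2.pre = 9  [A.sig + e.off - 8]
6. n1.sig = false  [A.pre > 9]
7. n1.depth = -7  [A.pre - 16]
8. n1.env = true  [A.pre > 8]
9. n0.sig = false  [S₁.sig == true]
10. n0.depth = 26  [S₁.depth * 2 + 40]
11. n0.env = false  [S₁.depth > -7]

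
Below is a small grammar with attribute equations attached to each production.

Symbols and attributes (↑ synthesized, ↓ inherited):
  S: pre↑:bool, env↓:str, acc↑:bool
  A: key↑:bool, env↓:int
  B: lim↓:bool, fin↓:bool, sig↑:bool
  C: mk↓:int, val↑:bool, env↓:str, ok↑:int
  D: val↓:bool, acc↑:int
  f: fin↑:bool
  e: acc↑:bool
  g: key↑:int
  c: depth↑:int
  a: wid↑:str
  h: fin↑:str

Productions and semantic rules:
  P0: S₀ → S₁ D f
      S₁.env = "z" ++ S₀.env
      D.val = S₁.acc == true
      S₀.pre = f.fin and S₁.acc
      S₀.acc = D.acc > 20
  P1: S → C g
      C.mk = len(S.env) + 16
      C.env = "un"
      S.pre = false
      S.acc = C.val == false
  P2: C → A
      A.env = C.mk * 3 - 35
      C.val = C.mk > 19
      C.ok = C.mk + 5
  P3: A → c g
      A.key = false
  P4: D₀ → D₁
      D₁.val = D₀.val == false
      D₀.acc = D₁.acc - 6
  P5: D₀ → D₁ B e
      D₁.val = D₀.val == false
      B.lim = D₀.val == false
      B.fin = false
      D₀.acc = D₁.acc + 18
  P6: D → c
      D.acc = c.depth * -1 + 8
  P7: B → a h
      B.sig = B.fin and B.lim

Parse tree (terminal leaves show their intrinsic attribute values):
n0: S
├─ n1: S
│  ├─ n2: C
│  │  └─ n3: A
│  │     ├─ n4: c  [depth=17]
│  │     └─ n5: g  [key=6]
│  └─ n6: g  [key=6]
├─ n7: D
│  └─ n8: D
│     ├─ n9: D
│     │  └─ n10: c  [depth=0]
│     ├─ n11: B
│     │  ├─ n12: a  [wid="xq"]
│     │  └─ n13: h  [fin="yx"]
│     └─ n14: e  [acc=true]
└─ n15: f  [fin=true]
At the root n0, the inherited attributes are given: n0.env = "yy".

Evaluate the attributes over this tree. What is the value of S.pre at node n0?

true

1. n0.env = "yy"  [given at root]
2. n1.env = "zyy"  ["z" ++ S₀.env]
3. n2.mk = 19  [len(S.env) + 16]
4. n2.env = "un"  ["un"]
5. n3.env = 22  [C.mk * 3 - 35]
6. n4.depth = 17  [terminal]
7. n5.key = 6  [terminal]
8. n3.key = false  [false]
9. n2.val = false  [C.mk > 19]
10. n2.ok = 24  [C.mk + 5]
11. n6.key = 6  [terminal]
12. n1.pre = false  [false]
13. n1.acc = true  [C.val == false]
14. n7.val = true  [S₁.acc == true]
15. n8.val = false  [D₀.val == false]
16. n9.val = true  [D₀.val == false]
17. n10.depth = 0  [terminal]
18. n9.acc = 8  [c.depth * -1 + 8]
19. n11.lim = true  [D₀.val == false]
20. n11.fin = false  [false]
21. n12.wid = "xq"  [terminal]
22. n13.fin = "yx"  [terminal]
23. n11.sig = false  [B.fin and B.lim]
24. n14.acc = true  [terminal]
25. n8.acc = 26  [D₁.acc + 18]
26. n7.acc = 20  [D₁.acc - 6]
27. n15.fin = true  [terminal]
28. n0.pre = true  [f.fin and S₁.acc]
29. n0.acc = false  [D.acc > 20]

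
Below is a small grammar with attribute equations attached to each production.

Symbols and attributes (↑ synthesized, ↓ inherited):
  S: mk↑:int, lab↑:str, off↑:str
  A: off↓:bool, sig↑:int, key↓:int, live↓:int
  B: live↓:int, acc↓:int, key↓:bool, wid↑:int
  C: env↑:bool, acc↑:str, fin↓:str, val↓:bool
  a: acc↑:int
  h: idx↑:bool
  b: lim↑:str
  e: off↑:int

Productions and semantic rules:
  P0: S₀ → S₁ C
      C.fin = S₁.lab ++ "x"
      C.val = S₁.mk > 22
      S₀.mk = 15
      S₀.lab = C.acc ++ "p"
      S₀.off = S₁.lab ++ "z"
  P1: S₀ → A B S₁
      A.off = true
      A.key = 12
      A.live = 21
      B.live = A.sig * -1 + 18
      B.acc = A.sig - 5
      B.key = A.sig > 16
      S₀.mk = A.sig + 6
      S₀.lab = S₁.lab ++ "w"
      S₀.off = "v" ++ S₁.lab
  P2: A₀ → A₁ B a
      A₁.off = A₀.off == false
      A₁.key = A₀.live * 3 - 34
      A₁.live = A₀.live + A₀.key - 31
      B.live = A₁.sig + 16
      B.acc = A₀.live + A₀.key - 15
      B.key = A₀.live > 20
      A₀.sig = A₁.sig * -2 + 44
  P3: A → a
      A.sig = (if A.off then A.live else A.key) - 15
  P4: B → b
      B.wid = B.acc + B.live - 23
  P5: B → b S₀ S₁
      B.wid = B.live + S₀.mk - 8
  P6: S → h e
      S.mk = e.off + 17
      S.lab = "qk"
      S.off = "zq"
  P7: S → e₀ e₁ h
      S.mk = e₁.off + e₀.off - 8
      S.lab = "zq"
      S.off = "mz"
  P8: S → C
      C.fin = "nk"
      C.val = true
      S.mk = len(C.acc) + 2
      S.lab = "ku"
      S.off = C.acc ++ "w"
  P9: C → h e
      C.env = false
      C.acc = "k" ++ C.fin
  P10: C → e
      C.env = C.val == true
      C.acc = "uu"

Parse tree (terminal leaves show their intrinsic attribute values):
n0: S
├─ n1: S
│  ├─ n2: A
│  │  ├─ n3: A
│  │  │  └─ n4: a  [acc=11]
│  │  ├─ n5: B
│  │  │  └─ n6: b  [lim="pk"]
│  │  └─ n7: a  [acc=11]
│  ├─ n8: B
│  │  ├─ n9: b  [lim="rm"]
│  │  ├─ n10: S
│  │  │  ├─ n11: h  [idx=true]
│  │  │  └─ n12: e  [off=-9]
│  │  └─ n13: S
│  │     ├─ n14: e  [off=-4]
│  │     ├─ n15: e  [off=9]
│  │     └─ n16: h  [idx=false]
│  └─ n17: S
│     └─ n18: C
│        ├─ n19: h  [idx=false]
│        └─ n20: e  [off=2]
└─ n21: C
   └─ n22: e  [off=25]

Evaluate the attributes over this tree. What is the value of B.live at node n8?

1. n2.off = true  [true]
2. n2.key = 12  [12]
3. n2.live = 21  [21]
4. n3.off = false  [A₀.off == false]
5. n3.key = 29  [A₀.live * 3 - 34]
6. n3.live = 2  [A₀.live + A₀.key - 31]
7. n4.acc = 11  [terminal]
8. n3.sig = 14  [(if A.off then A.live else A.key) - 15]
9. n5.live = 30  [A₁.sig + 16]
10. n5.acc = 18  [A₀.live + A₀.key - 15]
11. n5.key = true  [A₀.live > 20]
12. n6.lim = "pk"  [terminal]
13. n5.wid = 25  [B.acc + B.live - 23]
14. n7.acc = 11  [terminal]
15. n2.sig = 16  [A₁.sig * -2 + 44]
16. n8.live = 2  [A.sig * -1 + 18]
17. n8.acc = 11  [A.sig - 5]
18. n8.key = false  [A.sig > 16]
19. n9.lim = "rm"  [terminal]
20. n11.idx = true  [terminal]
21. n12.off = -9  [terminal]
22. n10.mk = 8  [e.off + 17]
23. n10.lab = "qk"  ["qk"]
24. n10.off = "zq"  ["zq"]
25. n14.off = -4  [terminal]
26. n15.off = 9  [terminal]
27. n16.idx = false  [terminal]
28. n13.mk = -3  [e₁.off + e₀.off - 8]
29. n13.lab = "zq"  ["zq"]
30. n13.off = "mz"  ["mz"]
31. n8.wid = 2  [B.live + S₀.mk - 8]
32. n18.fin = "nk"  ["nk"]
33. n18.val = true  [true]
34. n19.idx = false  [terminal]
35. n20.off = 2  [terminal]
36. n18.env = false  [false]
37. n18.acc = "knk"  ["k" ++ C.fin]
38. n17.mk = 5  [len(C.acc) + 2]
39. n17.lab = "ku"  ["ku"]
40. n17.off = "knkw"  [C.acc ++ "w"]
41. n1.mk = 22  [A.sig + 6]
42. n1.lab = "kuw"  [S₁.lab ++ "w"]
43. n1.off = "vku"  ["v" ++ S₁.lab]
44. n21.fin = "kuwx"  [S₁.lab ++ "x"]
45. n21.val = false  [S₁.mk > 22]
46. n22.off = 25  [terminal]
47. n21.env = false  [C.val == true]
48. n21.acc = "uu"  ["uu"]
49. n0.mk = 15  [15]
50. n0.lab = "uup"  [C.acc ++ "p"]
51. n0.off = "kuwz"  [S₁.lab ++ "z"]

2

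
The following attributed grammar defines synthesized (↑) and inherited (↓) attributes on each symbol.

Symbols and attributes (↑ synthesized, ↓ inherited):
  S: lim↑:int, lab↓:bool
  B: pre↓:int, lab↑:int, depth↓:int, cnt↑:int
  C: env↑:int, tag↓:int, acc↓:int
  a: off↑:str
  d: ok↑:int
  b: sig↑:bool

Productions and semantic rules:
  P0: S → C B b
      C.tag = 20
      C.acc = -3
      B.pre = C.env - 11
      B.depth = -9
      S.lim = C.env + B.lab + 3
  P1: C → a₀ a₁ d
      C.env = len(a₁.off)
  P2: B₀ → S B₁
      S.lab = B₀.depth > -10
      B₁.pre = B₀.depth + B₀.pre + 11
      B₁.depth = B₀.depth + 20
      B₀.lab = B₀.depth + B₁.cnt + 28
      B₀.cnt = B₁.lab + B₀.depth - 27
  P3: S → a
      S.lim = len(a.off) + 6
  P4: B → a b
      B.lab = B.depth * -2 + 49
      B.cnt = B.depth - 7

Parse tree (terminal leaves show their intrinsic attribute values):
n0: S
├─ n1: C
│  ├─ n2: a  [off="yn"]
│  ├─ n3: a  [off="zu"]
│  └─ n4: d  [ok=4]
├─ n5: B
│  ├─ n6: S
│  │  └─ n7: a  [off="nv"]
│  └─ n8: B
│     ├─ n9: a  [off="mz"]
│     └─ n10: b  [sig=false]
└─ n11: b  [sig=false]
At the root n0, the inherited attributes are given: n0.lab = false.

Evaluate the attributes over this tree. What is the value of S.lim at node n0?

1. n0.lab = false  [given at root]
2. n1.tag = 20  [20]
3. n1.acc = -3  [-3]
4. n2.off = "yn"  [terminal]
5. n3.off = "zu"  [terminal]
6. n4.ok = 4  [terminal]
7. n1.env = 2  [len(a₁.off)]
8. n5.pre = -9  [C.env - 11]
9. n5.depth = -9  [-9]
10. n6.lab = true  [B₀.depth > -10]
11. n7.off = "nv"  [terminal]
12. n6.lim = 8  [len(a.off) + 6]
13. n8.pre = -7  [B₀.depth + B₀.pre + 11]
14. n8.depth = 11  [B₀.depth + 20]
15. n9.off = "mz"  [terminal]
16. n10.sig = false  [terminal]
17. n8.lab = 27  [B.depth * -2 + 49]
18. n8.cnt = 4  [B.depth - 7]
19. n5.lab = 23  [B₀.depth + B₁.cnt + 28]
20. n5.cnt = -9  [B₁.lab + B₀.depth - 27]
21. n11.sig = false  [terminal]
22. n0.lim = 28  [C.env + B.lab + 3]

28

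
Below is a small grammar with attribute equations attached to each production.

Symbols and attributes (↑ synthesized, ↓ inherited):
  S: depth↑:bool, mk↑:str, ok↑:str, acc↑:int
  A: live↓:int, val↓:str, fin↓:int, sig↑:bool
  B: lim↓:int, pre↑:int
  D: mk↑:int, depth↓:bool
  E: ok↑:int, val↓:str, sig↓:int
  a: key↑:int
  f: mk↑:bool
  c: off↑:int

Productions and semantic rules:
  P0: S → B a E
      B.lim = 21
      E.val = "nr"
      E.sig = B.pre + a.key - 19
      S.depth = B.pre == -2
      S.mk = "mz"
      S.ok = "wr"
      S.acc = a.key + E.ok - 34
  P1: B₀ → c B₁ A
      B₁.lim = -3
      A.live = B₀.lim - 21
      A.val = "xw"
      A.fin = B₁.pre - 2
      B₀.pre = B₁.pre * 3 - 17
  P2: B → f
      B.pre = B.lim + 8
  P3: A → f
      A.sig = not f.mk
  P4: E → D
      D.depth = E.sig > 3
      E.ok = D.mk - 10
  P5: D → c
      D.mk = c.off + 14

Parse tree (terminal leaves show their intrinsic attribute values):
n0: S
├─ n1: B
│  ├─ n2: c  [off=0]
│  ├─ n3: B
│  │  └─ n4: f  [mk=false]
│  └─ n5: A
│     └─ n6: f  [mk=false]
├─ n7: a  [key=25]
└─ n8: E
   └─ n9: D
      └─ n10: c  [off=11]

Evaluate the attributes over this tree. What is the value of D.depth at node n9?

true

1. n1.lim = 21  [21]
2. n2.off = 0  [terminal]
3. n3.lim = -3  [-3]
4. n4.mk = false  [terminal]
5. n3.pre = 5  [B.lim + 8]
6. n5.live = 0  [B₀.lim - 21]
7. n5.val = "xw"  ["xw"]
8. n5.fin = 3  [B₁.pre - 2]
9. n6.mk = false  [terminal]
10. n5.sig = true  [not f.mk]
11. n1.pre = -2  [B₁.pre * 3 - 17]
12. n7.key = 25  [terminal]
13. n8.val = "nr"  ["nr"]
14. n8.sig = 4  [B.pre + a.key - 19]
15. n9.depth = true  [E.sig > 3]
16. n10.off = 11  [terminal]
17. n9.mk = 25  [c.off + 14]
18. n8.ok = 15  [D.mk - 10]
19. n0.depth = true  [B.pre == -2]
20. n0.mk = "mz"  ["mz"]
21. n0.ok = "wr"  ["wr"]
22. n0.acc = 6  [a.key + E.ok - 34]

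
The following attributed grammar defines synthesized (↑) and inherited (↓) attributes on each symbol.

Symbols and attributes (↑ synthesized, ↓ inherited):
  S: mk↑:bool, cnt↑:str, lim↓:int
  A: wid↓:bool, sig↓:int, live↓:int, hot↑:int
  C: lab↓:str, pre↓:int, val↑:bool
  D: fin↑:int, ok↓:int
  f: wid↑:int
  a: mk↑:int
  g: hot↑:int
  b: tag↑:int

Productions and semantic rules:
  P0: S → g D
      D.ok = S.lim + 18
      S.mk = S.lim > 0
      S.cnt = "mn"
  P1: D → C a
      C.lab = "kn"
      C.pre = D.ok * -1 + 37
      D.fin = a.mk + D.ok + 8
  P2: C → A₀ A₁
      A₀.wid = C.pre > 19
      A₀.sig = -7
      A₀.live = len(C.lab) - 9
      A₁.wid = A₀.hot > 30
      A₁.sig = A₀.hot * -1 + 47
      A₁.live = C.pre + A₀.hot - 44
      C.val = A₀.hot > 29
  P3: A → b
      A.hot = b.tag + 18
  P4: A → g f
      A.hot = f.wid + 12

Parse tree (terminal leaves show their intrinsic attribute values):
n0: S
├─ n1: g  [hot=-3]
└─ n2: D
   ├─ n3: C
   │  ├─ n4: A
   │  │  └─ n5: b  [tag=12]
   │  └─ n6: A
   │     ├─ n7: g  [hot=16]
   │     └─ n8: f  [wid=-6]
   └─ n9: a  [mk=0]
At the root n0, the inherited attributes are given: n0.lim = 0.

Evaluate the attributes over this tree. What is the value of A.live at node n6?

5

1. n0.lim = 0  [given at root]
2. n1.hot = -3  [terminal]
3. n2.ok = 18  [S.lim + 18]
4. n3.lab = "kn"  ["kn"]
5. n3.pre = 19  [D.ok * -1 + 37]
6. n4.wid = false  [C.pre > 19]
7. n4.sig = -7  [-7]
8. n4.live = -7  [len(C.lab) - 9]
9. n5.tag = 12  [terminal]
10. n4.hot = 30  [b.tag + 18]
11. n6.wid = false  [A₀.hot > 30]
12. n6.sig = 17  [A₀.hot * -1 + 47]
13. n6.live = 5  [C.pre + A₀.hot - 44]
14. n7.hot = 16  [terminal]
15. n8.wid = -6  [terminal]
16. n6.hot = 6  [f.wid + 12]
17. n3.val = true  [A₀.hot > 29]
18. n9.mk = 0  [terminal]
19. n2.fin = 26  [a.mk + D.ok + 8]
20. n0.mk = false  [S.lim > 0]
21. n0.cnt = "mn"  ["mn"]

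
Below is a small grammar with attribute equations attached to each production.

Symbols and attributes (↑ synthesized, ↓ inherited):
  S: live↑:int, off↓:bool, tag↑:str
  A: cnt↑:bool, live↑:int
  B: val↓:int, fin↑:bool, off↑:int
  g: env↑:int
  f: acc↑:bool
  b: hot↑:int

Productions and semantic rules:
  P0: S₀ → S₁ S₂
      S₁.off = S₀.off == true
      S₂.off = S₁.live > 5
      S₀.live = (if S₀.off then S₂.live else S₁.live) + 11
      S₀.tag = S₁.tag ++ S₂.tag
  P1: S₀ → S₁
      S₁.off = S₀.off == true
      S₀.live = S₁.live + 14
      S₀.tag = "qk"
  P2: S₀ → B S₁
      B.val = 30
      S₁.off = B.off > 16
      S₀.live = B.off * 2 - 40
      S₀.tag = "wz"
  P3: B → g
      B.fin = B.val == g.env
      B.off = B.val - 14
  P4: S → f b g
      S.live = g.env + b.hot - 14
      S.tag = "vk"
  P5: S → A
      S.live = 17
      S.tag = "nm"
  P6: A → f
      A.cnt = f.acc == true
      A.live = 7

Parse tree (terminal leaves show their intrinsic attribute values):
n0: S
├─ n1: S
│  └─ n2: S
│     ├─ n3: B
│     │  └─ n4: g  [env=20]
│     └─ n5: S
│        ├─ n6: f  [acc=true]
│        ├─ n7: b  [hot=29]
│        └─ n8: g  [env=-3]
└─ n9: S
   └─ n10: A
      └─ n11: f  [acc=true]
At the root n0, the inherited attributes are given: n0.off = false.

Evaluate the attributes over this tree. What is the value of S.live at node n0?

17

1. n0.off = false  [given at root]
2. n1.off = false  [S₀.off == true]
3. n2.off = false  [S₀.off == true]
4. n3.val = 30  [30]
5. n4.env = 20  [terminal]
6. n3.fin = false  [B.val == g.env]
7. n3.off = 16  [B.val - 14]
8. n5.off = false  [B.off > 16]
9. n6.acc = true  [terminal]
10. n7.hot = 29  [terminal]
11. n8.env = -3  [terminal]
12. n5.live = 12  [g.env + b.hot - 14]
13. n5.tag = "vk"  ["vk"]
14. n2.live = -8  [B.off * 2 - 40]
15. n2.tag = "wz"  ["wz"]
16. n1.live = 6  [S₁.live + 14]
17. n1.tag = "qk"  ["qk"]
18. n9.off = true  [S₁.live > 5]
19. n11.acc = true  [terminal]
20. n10.cnt = true  [f.acc == true]
21. n10.live = 7  [7]
22. n9.live = 17  [17]
23. n9.tag = "nm"  ["nm"]
24. n0.live = 17  [(if S₀.off then S₂.live else S₁.live) + 11]
25. n0.tag = "qknm"  [S₁.tag ++ S₂.tag]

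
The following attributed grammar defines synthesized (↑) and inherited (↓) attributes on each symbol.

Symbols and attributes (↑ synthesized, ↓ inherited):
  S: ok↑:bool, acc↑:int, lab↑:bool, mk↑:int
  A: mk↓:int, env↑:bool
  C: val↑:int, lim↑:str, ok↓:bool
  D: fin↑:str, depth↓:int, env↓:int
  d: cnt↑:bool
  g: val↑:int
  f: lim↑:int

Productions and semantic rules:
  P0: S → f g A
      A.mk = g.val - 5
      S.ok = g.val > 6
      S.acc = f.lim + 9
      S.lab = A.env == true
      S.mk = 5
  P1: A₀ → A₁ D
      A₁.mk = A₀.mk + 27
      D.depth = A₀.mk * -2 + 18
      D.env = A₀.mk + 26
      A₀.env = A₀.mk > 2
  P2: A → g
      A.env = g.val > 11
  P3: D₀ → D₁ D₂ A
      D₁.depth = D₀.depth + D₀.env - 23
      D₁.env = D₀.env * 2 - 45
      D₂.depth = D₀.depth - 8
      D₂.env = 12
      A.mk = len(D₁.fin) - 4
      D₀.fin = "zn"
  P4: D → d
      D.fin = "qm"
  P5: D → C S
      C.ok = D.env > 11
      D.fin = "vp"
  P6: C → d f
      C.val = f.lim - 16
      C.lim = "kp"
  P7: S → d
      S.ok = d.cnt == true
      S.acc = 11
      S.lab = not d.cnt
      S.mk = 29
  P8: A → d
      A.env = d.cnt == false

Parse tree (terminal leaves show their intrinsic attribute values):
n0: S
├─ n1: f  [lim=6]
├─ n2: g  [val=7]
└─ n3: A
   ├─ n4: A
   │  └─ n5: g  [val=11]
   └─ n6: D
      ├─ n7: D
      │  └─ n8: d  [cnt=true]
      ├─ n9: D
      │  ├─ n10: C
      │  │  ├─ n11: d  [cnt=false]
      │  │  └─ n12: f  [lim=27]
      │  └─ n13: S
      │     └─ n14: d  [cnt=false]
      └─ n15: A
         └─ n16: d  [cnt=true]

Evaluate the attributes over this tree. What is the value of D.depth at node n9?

1. n1.lim = 6  [terminal]
2. n2.val = 7  [terminal]
3. n3.mk = 2  [g.val - 5]
4. n4.mk = 29  [A₀.mk + 27]
5. n5.val = 11  [terminal]
6. n4.env = false  [g.val > 11]
7. n6.depth = 14  [A₀.mk * -2 + 18]
8. n6.env = 28  [A₀.mk + 26]
9. n7.depth = 19  [D₀.depth + D₀.env - 23]
10. n7.env = 11  [D₀.env * 2 - 45]
11. n8.cnt = true  [terminal]
12. n7.fin = "qm"  ["qm"]
13. n9.depth = 6  [D₀.depth - 8]
14. n9.env = 12  [12]
15. n10.ok = true  [D.env > 11]
16. n11.cnt = false  [terminal]
17. n12.lim = 27  [terminal]
18. n10.val = 11  [f.lim - 16]
19. n10.lim = "kp"  ["kp"]
20. n14.cnt = false  [terminal]
21. n13.ok = false  [d.cnt == true]
22. n13.acc = 11  [11]
23. n13.lab = true  [not d.cnt]
24. n13.mk = 29  [29]
25. n9.fin = "vp"  ["vp"]
26. n15.mk = -2  [len(D₁.fin) - 4]
27. n16.cnt = true  [terminal]
28. n15.env = false  [d.cnt == false]
29. n6.fin = "zn"  ["zn"]
30. n3.env = false  [A₀.mk > 2]
31. n0.ok = true  [g.val > 6]
32. n0.acc = 15  [f.lim + 9]
33. n0.lab = false  [A.env == true]
34. n0.mk = 5  [5]

6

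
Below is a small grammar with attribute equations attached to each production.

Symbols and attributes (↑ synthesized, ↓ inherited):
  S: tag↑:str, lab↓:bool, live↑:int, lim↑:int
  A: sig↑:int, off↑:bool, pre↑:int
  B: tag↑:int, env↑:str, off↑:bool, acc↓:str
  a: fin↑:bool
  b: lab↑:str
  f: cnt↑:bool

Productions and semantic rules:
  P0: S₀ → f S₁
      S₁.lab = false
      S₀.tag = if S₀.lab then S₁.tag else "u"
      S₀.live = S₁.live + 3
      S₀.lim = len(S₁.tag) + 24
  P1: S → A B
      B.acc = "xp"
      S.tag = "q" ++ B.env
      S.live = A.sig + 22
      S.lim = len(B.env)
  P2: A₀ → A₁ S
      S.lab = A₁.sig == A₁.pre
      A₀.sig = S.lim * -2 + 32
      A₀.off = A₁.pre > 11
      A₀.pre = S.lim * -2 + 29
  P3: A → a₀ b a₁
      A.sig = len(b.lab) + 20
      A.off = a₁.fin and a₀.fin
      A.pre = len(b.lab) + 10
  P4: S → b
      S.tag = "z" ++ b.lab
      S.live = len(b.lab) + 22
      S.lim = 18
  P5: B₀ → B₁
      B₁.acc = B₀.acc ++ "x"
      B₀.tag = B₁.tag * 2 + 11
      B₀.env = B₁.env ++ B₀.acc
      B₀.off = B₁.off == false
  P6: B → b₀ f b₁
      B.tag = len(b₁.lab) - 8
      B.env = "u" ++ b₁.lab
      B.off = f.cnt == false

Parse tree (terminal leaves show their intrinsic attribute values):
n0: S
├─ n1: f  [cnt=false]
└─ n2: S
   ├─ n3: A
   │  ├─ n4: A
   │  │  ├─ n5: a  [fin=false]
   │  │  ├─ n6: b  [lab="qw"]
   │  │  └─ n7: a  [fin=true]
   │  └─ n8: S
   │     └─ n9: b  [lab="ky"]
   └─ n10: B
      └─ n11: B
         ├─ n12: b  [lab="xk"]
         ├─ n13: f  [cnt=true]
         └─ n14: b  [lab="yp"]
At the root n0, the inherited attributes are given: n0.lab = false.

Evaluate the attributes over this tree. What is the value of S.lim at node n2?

5

1. n0.lab = false  [given at root]
2. n1.cnt = false  [terminal]
3. n2.lab = false  [false]
4. n5.fin = false  [terminal]
5. n6.lab = "qw"  [terminal]
6. n7.fin = true  [terminal]
7. n4.sig = 22  [len(b.lab) + 20]
8. n4.off = false  [a₁.fin and a₀.fin]
9. n4.pre = 12  [len(b.lab) + 10]
10. n8.lab = false  [A₁.sig == A₁.pre]
11. n9.lab = "ky"  [terminal]
12. n8.tag = "zky"  ["z" ++ b.lab]
13. n8.live = 24  [len(b.lab) + 22]
14. n8.lim = 18  [18]
15. n3.sig = -4  [S.lim * -2 + 32]
16. n3.off = true  [A₁.pre > 11]
17. n3.pre = -7  [S.lim * -2 + 29]
18. n10.acc = "xp"  ["xp"]
19. n11.acc = "xpx"  [B₀.acc ++ "x"]
20. n12.lab = "xk"  [terminal]
21. n13.cnt = true  [terminal]
22. n14.lab = "yp"  [terminal]
23. n11.tag = -6  [len(b₁.lab) - 8]
24. n11.env = "uyp"  ["u" ++ b₁.lab]
25. n11.off = false  [f.cnt == false]
26. n10.tag = -1  [B₁.tag * 2 + 11]
27. n10.env = "uypxp"  [B₁.env ++ B₀.acc]
28. n10.off = true  [B₁.off == false]
29. n2.tag = "quypxp"  ["q" ++ B.env]
30. n2.live = 18  [A.sig + 22]
31. n2.lim = 5  [len(B.env)]
32. n0.tag = "u"  [if S₀.lab then S₁.tag else "u"]
33. n0.live = 21  [S₁.live + 3]
34. n0.lim = 30  [len(S₁.tag) + 24]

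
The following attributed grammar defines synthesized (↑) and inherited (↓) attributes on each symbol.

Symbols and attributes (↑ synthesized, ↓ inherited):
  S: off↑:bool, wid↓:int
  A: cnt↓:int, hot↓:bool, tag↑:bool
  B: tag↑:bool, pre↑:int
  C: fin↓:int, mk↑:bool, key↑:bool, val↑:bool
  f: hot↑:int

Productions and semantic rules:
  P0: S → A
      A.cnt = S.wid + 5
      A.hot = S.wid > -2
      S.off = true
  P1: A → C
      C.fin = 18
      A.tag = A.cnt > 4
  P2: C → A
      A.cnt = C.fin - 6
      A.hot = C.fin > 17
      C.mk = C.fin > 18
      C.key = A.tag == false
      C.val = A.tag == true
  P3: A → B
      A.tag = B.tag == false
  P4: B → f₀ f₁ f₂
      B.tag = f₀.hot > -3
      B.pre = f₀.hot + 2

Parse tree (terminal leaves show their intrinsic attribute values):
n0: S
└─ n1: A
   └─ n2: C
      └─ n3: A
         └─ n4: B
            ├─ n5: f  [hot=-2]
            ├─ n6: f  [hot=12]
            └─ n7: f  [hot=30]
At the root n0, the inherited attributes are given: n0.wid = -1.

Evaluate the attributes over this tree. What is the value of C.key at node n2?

true

1. n0.wid = -1  [given at root]
2. n1.cnt = 4  [S.wid + 5]
3. n1.hot = true  [S.wid > -2]
4. n2.fin = 18  [18]
5. n3.cnt = 12  [C.fin - 6]
6. n3.hot = true  [C.fin > 17]
7. n5.hot = -2  [terminal]
8. n6.hot = 12  [terminal]
9. n7.hot = 30  [terminal]
10. n4.tag = true  [f₀.hot > -3]
11. n4.pre = 0  [f₀.hot + 2]
12. n3.tag = false  [B.tag == false]
13. n2.mk = false  [C.fin > 18]
14. n2.key = true  [A.tag == false]
15. n2.val = false  [A.tag == true]
16. n1.tag = false  [A.cnt > 4]
17. n0.off = true  [true]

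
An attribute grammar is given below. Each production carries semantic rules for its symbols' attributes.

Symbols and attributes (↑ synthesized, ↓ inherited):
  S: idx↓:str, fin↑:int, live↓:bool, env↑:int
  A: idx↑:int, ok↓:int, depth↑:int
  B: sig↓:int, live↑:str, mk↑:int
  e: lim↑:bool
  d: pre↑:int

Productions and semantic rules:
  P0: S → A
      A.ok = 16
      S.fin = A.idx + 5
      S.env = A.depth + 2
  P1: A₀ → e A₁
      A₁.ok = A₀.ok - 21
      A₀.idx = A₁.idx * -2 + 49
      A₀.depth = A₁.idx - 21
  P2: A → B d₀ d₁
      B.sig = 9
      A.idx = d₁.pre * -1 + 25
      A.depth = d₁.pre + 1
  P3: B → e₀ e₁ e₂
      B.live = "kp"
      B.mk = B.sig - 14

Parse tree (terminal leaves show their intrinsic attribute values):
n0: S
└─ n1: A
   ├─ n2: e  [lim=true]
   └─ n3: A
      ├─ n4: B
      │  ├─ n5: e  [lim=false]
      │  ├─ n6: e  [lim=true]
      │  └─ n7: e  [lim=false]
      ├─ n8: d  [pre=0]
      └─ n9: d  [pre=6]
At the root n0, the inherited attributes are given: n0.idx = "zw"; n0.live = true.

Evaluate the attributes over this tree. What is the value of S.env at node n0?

0

1. n0.idx = "zw"  [given at root]
2. n0.live = true  [given at root]
3. n1.ok = 16  [16]
4. n2.lim = true  [terminal]
5. n3.ok = -5  [A₀.ok - 21]
6. n4.sig = 9  [9]
7. n5.lim = false  [terminal]
8. n6.lim = true  [terminal]
9. n7.lim = false  [terminal]
10. n4.live = "kp"  ["kp"]
11. n4.mk = -5  [B.sig - 14]
12. n8.pre = 0  [terminal]
13. n9.pre = 6  [terminal]
14. n3.idx = 19  [d₁.pre * -1 + 25]
15. n3.depth = 7  [d₁.pre + 1]
16. n1.idx = 11  [A₁.idx * -2 + 49]
17. n1.depth = -2  [A₁.idx - 21]
18. n0.fin = 16  [A.idx + 5]
19. n0.env = 0  [A.depth + 2]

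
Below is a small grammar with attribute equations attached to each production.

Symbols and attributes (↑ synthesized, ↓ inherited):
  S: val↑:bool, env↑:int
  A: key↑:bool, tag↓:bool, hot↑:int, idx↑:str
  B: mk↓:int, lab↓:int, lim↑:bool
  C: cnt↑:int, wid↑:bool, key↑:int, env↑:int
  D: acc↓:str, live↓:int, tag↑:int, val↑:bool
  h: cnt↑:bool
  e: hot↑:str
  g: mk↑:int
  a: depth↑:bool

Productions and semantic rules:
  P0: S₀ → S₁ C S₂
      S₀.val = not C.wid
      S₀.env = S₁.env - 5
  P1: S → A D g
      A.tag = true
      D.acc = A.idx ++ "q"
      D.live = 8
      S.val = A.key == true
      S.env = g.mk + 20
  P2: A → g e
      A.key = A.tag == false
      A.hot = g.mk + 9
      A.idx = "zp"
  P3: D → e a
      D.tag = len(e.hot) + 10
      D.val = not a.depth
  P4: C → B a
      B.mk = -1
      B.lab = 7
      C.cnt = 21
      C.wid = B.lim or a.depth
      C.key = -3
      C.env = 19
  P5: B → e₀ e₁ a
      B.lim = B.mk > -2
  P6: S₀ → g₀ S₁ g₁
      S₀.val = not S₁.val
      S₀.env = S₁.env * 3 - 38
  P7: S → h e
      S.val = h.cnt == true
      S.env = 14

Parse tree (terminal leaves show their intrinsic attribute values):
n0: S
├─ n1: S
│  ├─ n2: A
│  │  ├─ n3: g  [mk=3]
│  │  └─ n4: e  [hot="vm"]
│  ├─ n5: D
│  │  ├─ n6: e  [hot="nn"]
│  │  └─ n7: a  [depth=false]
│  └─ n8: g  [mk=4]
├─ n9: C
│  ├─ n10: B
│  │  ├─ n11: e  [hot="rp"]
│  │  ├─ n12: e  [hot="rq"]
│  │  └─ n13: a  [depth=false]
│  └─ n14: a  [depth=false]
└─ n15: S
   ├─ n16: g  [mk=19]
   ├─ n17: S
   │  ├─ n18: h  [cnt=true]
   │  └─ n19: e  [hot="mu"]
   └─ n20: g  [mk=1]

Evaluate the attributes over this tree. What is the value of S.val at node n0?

1. n2.tag = true  [true]
2. n3.mk = 3  [terminal]
3. n4.hot = "vm"  [terminal]
4. n2.key = false  [A.tag == false]
5. n2.hot = 12  [g.mk + 9]
6. n2.idx = "zp"  ["zp"]
7. n5.acc = "zpq"  [A.idx ++ "q"]
8. n5.live = 8  [8]
9. n6.hot = "nn"  [terminal]
10. n7.depth = false  [terminal]
11. n5.tag = 12  [len(e.hot) + 10]
12. n5.val = true  [not a.depth]
13. n8.mk = 4  [terminal]
14. n1.val = false  [A.key == true]
15. n1.env = 24  [g.mk + 20]
16. n10.mk = -1  [-1]
17. n10.lab = 7  [7]
18. n11.hot = "rp"  [terminal]
19. n12.hot = "rq"  [terminal]
20. n13.depth = false  [terminal]
21. n10.lim = true  [B.mk > -2]
22. n14.depth = false  [terminal]
23. n9.cnt = 21  [21]
24. n9.wid = true  [B.lim or a.depth]
25. n9.key = -3  [-3]
26. n9.env = 19  [19]
27. n16.mk = 19  [terminal]
28. n18.cnt = true  [terminal]
29. n19.hot = "mu"  [terminal]
30. n17.val = true  [h.cnt == true]
31. n17.env = 14  [14]
32. n20.mk = 1  [terminal]
33. n15.val = false  [not S₁.val]
34. n15.env = 4  [S₁.env * 3 - 38]
35. n0.val = false  [not C.wid]
36. n0.env = 19  [S₁.env - 5]

false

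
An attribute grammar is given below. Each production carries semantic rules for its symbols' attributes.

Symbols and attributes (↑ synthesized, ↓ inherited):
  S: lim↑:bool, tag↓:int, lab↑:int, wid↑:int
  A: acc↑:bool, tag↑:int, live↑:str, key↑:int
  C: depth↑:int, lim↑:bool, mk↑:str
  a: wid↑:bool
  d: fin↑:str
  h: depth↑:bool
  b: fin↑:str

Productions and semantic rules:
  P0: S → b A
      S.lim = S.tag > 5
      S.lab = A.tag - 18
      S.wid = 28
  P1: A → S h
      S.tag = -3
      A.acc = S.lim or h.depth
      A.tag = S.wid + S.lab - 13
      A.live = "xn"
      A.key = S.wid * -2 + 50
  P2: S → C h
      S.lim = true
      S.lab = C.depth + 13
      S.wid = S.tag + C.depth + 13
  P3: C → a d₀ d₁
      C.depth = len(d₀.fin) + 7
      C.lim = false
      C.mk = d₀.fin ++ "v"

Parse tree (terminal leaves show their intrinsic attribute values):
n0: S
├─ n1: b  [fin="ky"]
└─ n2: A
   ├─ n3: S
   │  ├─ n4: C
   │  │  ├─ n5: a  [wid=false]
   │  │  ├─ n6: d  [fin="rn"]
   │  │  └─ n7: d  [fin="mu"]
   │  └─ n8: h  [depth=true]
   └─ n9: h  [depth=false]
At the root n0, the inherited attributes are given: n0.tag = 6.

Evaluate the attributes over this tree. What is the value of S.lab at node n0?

10

1. n0.tag = 6  [given at root]
2. n1.fin = "ky"  [terminal]
3. n3.tag = -3  [-3]
4. n5.wid = false  [terminal]
5. n6.fin = "rn"  [terminal]
6. n7.fin = "mu"  [terminal]
7. n4.depth = 9  [len(d₀.fin) + 7]
8. n4.lim = false  [false]
9. n4.mk = "rnv"  [d₀.fin ++ "v"]
10. n8.depth = true  [terminal]
11. n3.lim = true  [true]
12. n3.lab = 22  [C.depth + 13]
13. n3.wid = 19  [S.tag + C.depth + 13]
14. n9.depth = false  [terminal]
15. n2.acc = true  [S.lim or h.depth]
16. n2.tag = 28  [S.wid + S.lab - 13]
17. n2.live = "xn"  ["xn"]
18. n2.key = 12  [S.wid * -2 + 50]
19. n0.lim = true  [S.tag > 5]
20. n0.lab = 10  [A.tag - 18]
21. n0.wid = 28  [28]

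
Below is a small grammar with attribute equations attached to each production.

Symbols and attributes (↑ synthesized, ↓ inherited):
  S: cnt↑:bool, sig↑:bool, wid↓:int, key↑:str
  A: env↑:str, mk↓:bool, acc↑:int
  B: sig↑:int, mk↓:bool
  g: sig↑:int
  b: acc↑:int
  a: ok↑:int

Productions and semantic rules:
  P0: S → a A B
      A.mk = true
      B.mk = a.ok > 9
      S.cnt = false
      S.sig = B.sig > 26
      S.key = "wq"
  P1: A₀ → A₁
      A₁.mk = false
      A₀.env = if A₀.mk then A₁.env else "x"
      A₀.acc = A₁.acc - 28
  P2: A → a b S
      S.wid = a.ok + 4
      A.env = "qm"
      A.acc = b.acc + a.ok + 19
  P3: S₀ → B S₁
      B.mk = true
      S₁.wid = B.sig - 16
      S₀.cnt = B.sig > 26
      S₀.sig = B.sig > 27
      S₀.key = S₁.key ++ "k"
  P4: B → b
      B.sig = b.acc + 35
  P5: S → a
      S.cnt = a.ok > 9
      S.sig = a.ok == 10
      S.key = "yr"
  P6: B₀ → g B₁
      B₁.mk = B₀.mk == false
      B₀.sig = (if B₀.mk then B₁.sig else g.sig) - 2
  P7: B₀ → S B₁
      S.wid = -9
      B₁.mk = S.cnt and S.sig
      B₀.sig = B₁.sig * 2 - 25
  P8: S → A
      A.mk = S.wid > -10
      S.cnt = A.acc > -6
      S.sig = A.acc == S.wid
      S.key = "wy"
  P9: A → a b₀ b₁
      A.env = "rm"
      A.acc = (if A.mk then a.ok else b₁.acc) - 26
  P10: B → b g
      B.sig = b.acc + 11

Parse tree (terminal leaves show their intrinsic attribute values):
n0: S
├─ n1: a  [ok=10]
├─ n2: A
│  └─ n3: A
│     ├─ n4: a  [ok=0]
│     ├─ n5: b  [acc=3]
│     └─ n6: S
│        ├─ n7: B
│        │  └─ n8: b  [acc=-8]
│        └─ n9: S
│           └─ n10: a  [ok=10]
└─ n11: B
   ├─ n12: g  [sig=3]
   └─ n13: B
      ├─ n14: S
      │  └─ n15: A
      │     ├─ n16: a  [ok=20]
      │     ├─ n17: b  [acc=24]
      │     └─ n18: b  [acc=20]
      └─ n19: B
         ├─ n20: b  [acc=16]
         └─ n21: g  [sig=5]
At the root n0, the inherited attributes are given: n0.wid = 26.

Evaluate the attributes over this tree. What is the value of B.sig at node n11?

27

1. n0.wid = 26  [given at root]
2. n1.ok = 10  [terminal]
3. n2.mk = true  [true]
4. n3.mk = false  [false]
5. n4.ok = 0  [terminal]
6. n5.acc = 3  [terminal]
7. n6.wid = 4  [a.ok + 4]
8. n7.mk = true  [true]
9. n8.acc = -8  [terminal]
10. n7.sig = 27  [b.acc + 35]
11. n9.wid = 11  [B.sig - 16]
12. n10.ok = 10  [terminal]
13. n9.cnt = true  [a.ok > 9]
14. n9.sig = true  [a.ok == 10]
15. n9.key = "yr"  ["yr"]
16. n6.cnt = true  [B.sig > 26]
17. n6.sig = false  [B.sig > 27]
18. n6.key = "yrk"  [S₁.key ++ "k"]
19. n3.env = "qm"  ["qm"]
20. n3.acc = 22  [b.acc + a.ok + 19]
21. n2.env = "qm"  [if A₀.mk then A₁.env else "x"]
22. n2.acc = -6  [A₁.acc - 28]
23. n11.mk = true  [a.ok > 9]
24. n12.sig = 3  [terminal]
25. n13.mk = false  [B₀.mk == false]
26. n14.wid = -9  [-9]
27. n15.mk = true  [S.wid > -10]
28. n16.ok = 20  [terminal]
29. n17.acc = 24  [terminal]
30. n18.acc = 20  [terminal]
31. n15.env = "rm"  ["rm"]
32. n15.acc = -6  [(if A.mk then a.ok else b₁.acc) - 26]
33. n14.cnt = false  [A.acc > -6]
34. n14.sig = false  [A.acc == S.wid]
35. n14.key = "wy"  ["wy"]
36. n19.mk = false  [S.cnt and S.sig]
37. n20.acc = 16  [terminal]
38. n21.sig = 5  [terminal]
39. n19.sig = 27  [b.acc + 11]
40. n13.sig = 29  [B₁.sig * 2 - 25]
41. n11.sig = 27  [(if B₀.mk then B₁.sig else g.sig) - 2]
42. n0.cnt = false  [false]
43. n0.sig = true  [B.sig > 26]
44. n0.key = "wq"  ["wq"]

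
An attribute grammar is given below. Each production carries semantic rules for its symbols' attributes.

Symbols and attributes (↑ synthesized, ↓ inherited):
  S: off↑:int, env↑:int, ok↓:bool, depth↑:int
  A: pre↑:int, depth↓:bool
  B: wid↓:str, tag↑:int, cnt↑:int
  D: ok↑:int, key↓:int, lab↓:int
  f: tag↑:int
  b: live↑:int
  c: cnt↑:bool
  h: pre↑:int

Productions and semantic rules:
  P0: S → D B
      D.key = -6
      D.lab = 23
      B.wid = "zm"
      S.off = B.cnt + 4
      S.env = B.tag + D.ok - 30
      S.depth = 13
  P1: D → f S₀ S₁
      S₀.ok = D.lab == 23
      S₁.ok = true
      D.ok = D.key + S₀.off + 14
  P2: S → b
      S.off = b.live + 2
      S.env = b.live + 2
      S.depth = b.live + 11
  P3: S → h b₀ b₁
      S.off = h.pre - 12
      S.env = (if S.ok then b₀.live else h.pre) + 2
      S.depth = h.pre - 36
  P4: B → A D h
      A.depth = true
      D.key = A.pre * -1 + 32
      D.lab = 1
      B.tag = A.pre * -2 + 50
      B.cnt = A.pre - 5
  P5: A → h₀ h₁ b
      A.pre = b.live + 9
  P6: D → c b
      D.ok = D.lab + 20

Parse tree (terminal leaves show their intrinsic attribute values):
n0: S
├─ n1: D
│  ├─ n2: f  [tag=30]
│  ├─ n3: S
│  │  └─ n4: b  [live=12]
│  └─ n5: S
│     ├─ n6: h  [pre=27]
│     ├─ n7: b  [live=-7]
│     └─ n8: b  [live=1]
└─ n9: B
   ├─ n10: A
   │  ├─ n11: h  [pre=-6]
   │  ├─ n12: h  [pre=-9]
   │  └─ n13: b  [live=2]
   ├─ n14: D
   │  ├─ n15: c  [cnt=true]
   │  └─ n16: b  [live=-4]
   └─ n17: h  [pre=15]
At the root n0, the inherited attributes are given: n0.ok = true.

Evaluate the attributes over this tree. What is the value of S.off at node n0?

10

1. n0.ok = true  [given at root]
2. n1.key = -6  [-6]
3. n1.lab = 23  [23]
4. n2.tag = 30  [terminal]
5. n3.ok = true  [D.lab == 23]
6. n4.live = 12  [terminal]
7. n3.off = 14  [b.live + 2]
8. n3.env = 14  [b.live + 2]
9. n3.depth = 23  [b.live + 11]
10. n5.ok = true  [true]
11. n6.pre = 27  [terminal]
12. n7.live = -7  [terminal]
13. n8.live = 1  [terminal]
14. n5.off = 15  [h.pre - 12]
15. n5.env = -5  [(if S.ok then b₀.live else h.pre) + 2]
16. n5.depth = -9  [h.pre - 36]
17. n1.ok = 22  [D.key + S₀.off + 14]
18. n9.wid = "zm"  ["zm"]
19. n10.depth = true  [true]
20. n11.pre = -6  [terminal]
21. n12.pre = -9  [terminal]
22. n13.live = 2  [terminal]
23. n10.pre = 11  [b.live + 9]
24. n14.key = 21  [A.pre * -1 + 32]
25. n14.lab = 1  [1]
26. n15.cnt = true  [terminal]
27. n16.live = -4  [terminal]
28. n14.ok = 21  [D.lab + 20]
29. n17.pre = 15  [terminal]
30. n9.tag = 28  [A.pre * -2 + 50]
31. n9.cnt = 6  [A.pre - 5]
32. n0.off = 10  [B.cnt + 4]
33. n0.env = 20  [B.tag + D.ok - 30]
34. n0.depth = 13  [13]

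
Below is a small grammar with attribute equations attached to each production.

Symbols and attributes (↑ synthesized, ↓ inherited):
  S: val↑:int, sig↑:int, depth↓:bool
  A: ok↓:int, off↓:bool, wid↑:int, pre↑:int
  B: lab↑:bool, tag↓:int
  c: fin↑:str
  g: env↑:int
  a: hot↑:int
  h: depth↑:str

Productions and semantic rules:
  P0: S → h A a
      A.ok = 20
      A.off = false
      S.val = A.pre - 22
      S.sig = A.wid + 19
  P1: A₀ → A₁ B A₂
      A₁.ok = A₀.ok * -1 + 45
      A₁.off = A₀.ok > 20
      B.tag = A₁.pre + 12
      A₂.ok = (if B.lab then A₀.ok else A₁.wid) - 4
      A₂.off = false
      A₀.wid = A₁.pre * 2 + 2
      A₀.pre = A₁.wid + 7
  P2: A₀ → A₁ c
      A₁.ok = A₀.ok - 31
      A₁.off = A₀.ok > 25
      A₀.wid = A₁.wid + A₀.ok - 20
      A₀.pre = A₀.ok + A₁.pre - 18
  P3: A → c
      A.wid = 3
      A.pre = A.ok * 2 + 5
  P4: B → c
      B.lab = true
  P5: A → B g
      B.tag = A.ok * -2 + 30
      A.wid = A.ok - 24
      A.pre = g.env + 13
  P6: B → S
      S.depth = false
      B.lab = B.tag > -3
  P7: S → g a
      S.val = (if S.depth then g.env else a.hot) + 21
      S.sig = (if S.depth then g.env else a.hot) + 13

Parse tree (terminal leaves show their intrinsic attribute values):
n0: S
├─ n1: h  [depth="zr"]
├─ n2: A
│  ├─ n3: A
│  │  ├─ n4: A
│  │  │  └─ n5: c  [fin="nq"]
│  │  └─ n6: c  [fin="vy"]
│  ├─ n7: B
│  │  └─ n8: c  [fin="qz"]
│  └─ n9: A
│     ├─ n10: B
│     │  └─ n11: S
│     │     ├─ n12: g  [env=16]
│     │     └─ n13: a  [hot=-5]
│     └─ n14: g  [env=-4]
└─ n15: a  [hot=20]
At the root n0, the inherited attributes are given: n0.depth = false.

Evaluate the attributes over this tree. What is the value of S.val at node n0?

-7

1. n0.depth = false  [given at root]
2. n1.depth = "zr"  [terminal]
3. n2.ok = 20  [20]
4. n2.off = false  [false]
5. n3.ok = 25  [A₀.ok * -1 + 45]
6. n3.off = false  [A₀.ok > 20]
7. n4.ok = -6  [A₀.ok - 31]
8. n4.off = false  [A₀.ok > 25]
9. n5.fin = "nq"  [terminal]
10. n4.wid = 3  [3]
11. n4.pre = -7  [A.ok * 2 + 5]
12. n6.fin = "vy"  [terminal]
13. n3.wid = 8  [A₁.wid + A₀.ok - 20]
14. n3.pre = 0  [A₀.ok + A₁.pre - 18]
15. n7.tag = 12  [A₁.pre + 12]
16. n8.fin = "qz"  [terminal]
17. n7.lab = true  [true]
18. n9.ok = 16  [(if B.lab then A₀.ok else A₁.wid) - 4]
19. n9.off = false  [false]
20. n10.tag = -2  [A.ok * -2 + 30]
21. n11.depth = false  [false]
22. n12.env = 16  [terminal]
23. n13.hot = -5  [terminal]
24. n11.val = 16  [(if S.depth then g.env else a.hot) + 21]
25. n11.sig = 8  [(if S.depth then g.env else a.hot) + 13]
26. n10.lab = true  [B.tag > -3]
27. n14.env = -4  [terminal]
28. n9.wid = -8  [A.ok - 24]
29. n9.pre = 9  [g.env + 13]
30. n2.wid = 2  [A₁.pre * 2 + 2]
31. n2.pre = 15  [A₁.wid + 7]
32. n15.hot = 20  [terminal]
33. n0.val = -7  [A.pre - 22]
34. n0.sig = 21  [A.wid + 19]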